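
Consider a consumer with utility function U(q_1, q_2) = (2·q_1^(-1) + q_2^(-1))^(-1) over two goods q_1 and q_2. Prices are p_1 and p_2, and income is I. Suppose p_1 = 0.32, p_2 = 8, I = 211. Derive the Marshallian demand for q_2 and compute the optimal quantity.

Numerically q_2/q_1 = 0.141421, so q_1* = 211/(0.32 + 8·0.141421) = 145.3798 and q_2* = 0.141421·145.3798 = 20.5598.

q_2* = 20.5598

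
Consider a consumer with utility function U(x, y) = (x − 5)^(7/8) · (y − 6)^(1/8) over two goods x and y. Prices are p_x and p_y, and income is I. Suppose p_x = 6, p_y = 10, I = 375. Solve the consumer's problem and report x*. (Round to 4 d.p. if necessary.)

x* = 46.5625

MRS = 7·(y−6)/(x−5). Tangency with p_x/p_y gives y−6 = (1/7)·(p_x/p_y)·(x−5).
After buying the subsistence bundle (5, 6), a share 0.875 of the remaining income goes to x: x* = 5 + 0.875·(I − 5p_x − 6p_y)/p_x.
Discretionary income = 375 − 5·6 − 6·10 = 285; x* = 5 + 0.875·285/6 = 46.5625.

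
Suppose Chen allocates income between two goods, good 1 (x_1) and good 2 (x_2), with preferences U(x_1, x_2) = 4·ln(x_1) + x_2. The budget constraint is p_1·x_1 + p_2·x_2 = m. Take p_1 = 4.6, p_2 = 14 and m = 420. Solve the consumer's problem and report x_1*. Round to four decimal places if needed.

So x_1*(p_1,p_2) = 4·p_2/p_1, independent of income; and x_2* = (m − 4·p_2)/p_2.
At the given prices: x_1* = 4·14/4.6 = 12.1739.

x_1* = 12.1739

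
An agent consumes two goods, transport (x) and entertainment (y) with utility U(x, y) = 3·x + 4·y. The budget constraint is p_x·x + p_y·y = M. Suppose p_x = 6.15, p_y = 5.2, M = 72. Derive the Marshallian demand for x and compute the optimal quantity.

x* = 0

Perfect substitutes: compare marginal utility per dollar. 3/p_x vs 4/p_y → 0.4878 vs 0.7692.
y gives more utility per dollar, so spend all income on y: y* = M/p_y, x* = 0.
Numerically: x* = 0, y* = 13.8462.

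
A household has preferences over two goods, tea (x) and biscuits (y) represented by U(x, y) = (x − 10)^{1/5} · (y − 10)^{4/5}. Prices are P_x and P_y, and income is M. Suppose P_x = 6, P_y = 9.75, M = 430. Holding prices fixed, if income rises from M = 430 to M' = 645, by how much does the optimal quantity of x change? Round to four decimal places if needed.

Δx* = 7.1667

Substituting into the budget: x* = 10 + 0.2·(M − 10·P_x − 10·P_y)/P_x, and y* = 10 + 0.8·(…)/P_y.
Discretionary income = 430 − 10·6 − 10·9.75 = 272.5; x* = 10 + 0.2·272.5/6 = 19.0833.
At M' = 645: x* = 26.25. Change: 26.25 − 19.0833 = 7.1667.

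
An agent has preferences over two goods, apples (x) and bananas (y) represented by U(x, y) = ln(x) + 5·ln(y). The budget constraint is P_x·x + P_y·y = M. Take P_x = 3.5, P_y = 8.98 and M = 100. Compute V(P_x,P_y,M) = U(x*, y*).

V = 12.6999

At P_x=3.5, P_y=8.98, M=100: x* = 1/6·100/3.5 = 4.7619, y* = 9.2799.
Utility at the optimum: U(4.7619, 9.2799) = 12.6999.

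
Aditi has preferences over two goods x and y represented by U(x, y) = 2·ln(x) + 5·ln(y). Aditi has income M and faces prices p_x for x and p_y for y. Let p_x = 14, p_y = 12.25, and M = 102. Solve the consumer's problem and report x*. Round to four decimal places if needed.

MU_x/MU_y = (2·y)/(5·x); tangency sets this equal to p_x/p_y.
Rearranging, p_y·y = (5/2)·p_x·x. Substituting into the budget gives p_x·x·(1 + (5/2)) = M.
Demand: x*(p_x,p_y,M) = 2/7·M/p_x and y* = 5/7·M/p_y.
At p_x=14, p_y=12.25, M=102: x* = 2/7·102/14 = 2.0816.

x* = 2.0816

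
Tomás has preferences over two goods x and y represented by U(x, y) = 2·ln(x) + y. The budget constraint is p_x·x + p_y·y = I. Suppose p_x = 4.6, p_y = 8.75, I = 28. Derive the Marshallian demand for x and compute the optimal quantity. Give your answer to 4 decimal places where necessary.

x* = 3.8043

MU_x = 2/x, MU_y = 1. Tangency: 2/x = p_x/p_y.
So x*(p_x,p_y) = 2·p_y/p_x, independent of income; and y* = (I − 2·p_y)/p_y.
At the given prices: x* = 2·8.75/4.6 = 3.8043.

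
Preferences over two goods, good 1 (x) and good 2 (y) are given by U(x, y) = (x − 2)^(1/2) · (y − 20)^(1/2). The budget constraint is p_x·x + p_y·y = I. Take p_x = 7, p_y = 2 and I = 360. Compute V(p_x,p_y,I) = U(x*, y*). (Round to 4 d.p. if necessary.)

MRS = (y−20)/(x−2). Tangency with p_x/p_y gives y−20 = (p_x/p_y)·(x−2).
After buying the subsistence bundle (2, 20), a share 0.5 of the remaining income goes to x: x* = 2 + 0.5·(I − 2p_x − 20p_y)/p_x.
Discretionary income = 360 − 2·7 − 20·2 = 306; x* = 2 + 0.5·306/7 = 23.8571; y* = 20 + 0.5·306/2 = 96.5.
Utility at the optimum: U(23.8571, 96.5) = 40.891.

V = 40.891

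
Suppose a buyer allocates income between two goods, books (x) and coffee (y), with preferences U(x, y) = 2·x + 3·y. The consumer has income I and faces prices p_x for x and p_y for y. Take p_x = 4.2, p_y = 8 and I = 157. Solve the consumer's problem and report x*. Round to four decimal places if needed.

x* = 37.381

Linear utility — the consumer picks whichever good has higher MU/price: 2/4.2 = 0.4762 vs 3/8 = 0.375.
x gives more utility per dollar, so spend all income on x: x* = I/p_x, y* = 0.
Numerically: x* = 37.381, y* = 0.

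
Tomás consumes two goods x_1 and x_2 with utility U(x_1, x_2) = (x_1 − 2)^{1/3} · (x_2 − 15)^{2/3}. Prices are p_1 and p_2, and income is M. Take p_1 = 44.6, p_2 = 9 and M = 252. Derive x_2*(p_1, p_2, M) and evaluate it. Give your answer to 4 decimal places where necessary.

Let x_1' = x_1−2, x_2' = x_2−15. MRS = (1/2)·x_2'/x_1' = p_1/p_2.
After buying the subsistence bundle (2, 15), a share 1/3 of the remaining income goes to x_1: x_1* = 2 + 1/3·(M − 2p_1 − 15p_2)/p_1.
Discretionary income = 252 − 2·44.6 − 15·9 = 27.8; x_2* = 15 + 2/3·27.8/9 = 17.0593.

x_2* = 17.0593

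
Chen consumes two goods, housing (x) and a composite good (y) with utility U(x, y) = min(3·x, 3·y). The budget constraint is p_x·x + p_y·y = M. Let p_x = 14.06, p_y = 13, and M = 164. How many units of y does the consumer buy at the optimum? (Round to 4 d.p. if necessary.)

y* = 6.0606

Demand: x*(p_x,p_y,M) = 3·M/(3·p_x + 3·p_y), y* = 3·M/(3·p_x + 3·p_y).
Here 3·14.06 + 3·13 = 81.18, giving y* = 6.0606.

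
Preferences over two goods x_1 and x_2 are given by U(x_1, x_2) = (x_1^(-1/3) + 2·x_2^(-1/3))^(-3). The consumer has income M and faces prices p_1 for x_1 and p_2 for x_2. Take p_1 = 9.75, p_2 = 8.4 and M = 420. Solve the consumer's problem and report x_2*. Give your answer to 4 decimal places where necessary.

x_2* = 30.9181

From the CES first-order condition, (1/2)·(x_2/x_1)^(4/3) = p_1/p_2.
Hence x_2/x_1 = (2·p_1/p_2)^(1/(4/3)), i.e. raised to the 0.75 power.
Substitute x_2 = (x_2/x_1)·x_1 into the budget: x_1* = M/(p_1 + p_2·(x_2/x_1)).
Numerically x_2/x_1 = 1.880687, so x_1* = 420/(9.75 + 8.4·1.880687) = 16.4398 and x_2* = 1.880687·16.4398 = 30.9181.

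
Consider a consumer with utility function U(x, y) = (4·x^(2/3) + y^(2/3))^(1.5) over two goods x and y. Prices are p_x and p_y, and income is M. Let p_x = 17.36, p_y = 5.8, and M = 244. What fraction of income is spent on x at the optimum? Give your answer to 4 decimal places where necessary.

Numerically y/x = 0.418972, so x* = 244/(17.36 + 5.8·0.418972) = 12.3294 and y* = 0.418972·12.3294 = 5.1657.
Expenditure on x: 17.36·12.3294 = 214.039; share = 0.8772.

share on x = 0.8772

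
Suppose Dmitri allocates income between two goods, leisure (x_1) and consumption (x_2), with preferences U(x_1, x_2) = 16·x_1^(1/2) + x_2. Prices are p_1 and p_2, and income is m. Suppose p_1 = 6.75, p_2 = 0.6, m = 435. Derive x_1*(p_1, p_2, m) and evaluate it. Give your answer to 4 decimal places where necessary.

Set MRS = p_1/p_2: 8·x_1^(−1/2) = p_1/p_2.
Thus x_1* = (8·p_2/p_1)² — independent of m — with the rest of income spent on x_2.
Plugging in: x_1* = (8·0.6/6.75)² = 0.5057.

x_1* = 0.5057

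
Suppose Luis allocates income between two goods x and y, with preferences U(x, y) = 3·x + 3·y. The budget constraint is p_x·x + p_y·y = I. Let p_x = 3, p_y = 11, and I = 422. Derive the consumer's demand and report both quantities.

x* = 140.6667, y* = 0

x gives more utility per dollar, so spend all income on x: x* = I/p_x, y* = 0.
Numerically: x* = 140.6667, y* = 0.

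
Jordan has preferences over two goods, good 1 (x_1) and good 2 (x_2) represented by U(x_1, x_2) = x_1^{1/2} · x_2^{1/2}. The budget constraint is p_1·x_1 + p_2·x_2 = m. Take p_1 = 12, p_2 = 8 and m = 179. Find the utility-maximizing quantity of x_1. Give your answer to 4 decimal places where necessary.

x_1* = 7.4583

At p_1=12, p_2=8, m=179: x_1* = 0.5·179/12 = 7.4583.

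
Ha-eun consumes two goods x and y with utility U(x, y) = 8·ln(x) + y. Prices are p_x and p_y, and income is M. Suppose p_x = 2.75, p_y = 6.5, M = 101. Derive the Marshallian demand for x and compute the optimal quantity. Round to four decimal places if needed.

MU_x = 8/x, MU_y = 1. Tangency: 8/x = p_x/p_y.
So x*(p_x,p_y) = 8·p_y/p_x, independent of income; and y* = (M − 8·p_y)/p_y.
At the given prices: x* = 8·6.5/2.75 = 18.9091.

x* = 18.9091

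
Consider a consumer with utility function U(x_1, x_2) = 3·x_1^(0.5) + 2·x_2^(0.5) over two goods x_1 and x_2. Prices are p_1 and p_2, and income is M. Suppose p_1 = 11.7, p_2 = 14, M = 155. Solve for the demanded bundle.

MRS = MU_x_1/MU_x_2 = (3/2)·(x_2/x_1)^(0.5). Set equal to p_1/p_2.
Hence x_2/x_1 = ((2/3)·p_1/p_2)^(1/(0.5)), i.e. raised to the 2 power.
Substitute x_2 = (x_2/x_1)·x_1 into the budget: x_1* = M/(p_1 + p_2·(x_2/x_1)).
Numerically x_2/x_1 = 0.310408, so x_1* = 155/(11.7 + 14·0.310408) = 9.6599 and x_2* = 0.310408·9.6599 = 2.9985.

x_1* = 9.6599, x_2* = 2.9985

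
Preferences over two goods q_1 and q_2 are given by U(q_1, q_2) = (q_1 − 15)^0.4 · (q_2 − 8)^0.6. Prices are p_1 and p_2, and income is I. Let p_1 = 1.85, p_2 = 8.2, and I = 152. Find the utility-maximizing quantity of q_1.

q_1* = 27.6811

This is Cobb-Douglas in (q_1−15, q_2−8): tangency gives 0.4·p_2·(q_2−8) = 0.6·p_1·(q_1−15).
Substituting into the budget: q_1* = 15 + 0.4·(I − 15·p_1 − 8·p_2)/p_1, and q_2* = 8 + 0.6·(…)/p_2.
Discretionary income = 152 − 15·1.85 − 8·8.2 = 58.65; q_1* = 15 + 0.4·58.65/1.85 = 27.6811.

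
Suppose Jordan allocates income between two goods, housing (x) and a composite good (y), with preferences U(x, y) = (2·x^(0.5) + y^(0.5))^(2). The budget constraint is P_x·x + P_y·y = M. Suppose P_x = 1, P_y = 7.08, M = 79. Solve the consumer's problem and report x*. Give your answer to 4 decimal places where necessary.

MU_x ∝ 2·x^(-0.5), MU_y ∝ y^(-0.5), so MRS = 2·(y/x)^(0.5) = P_x/P_y.
Solve for the ratio: y/x = [(1/2)·P_x/P_y]^(2).
Substitute y = (y/x)·x into the budget: x* = M/(P_x + P_y·(y/x)).
Numerically y/x = 0.004987, so x* = 79/(1 + 7.08·0.004987) = 76.3056.

x* = 76.3056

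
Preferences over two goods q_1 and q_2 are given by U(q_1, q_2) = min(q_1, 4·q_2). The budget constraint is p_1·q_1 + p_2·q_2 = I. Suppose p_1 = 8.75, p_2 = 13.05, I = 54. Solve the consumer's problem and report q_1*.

With perfect complements, no substitution: consume in ratio q_1:q_2 = 4:1.
Budget: p_1·q_1 + p_2·(1/4)·q_1 = I, so (4·p_1 + p_2)·q_1 = 4·I.
Demand: q_1*(p_1,p_2,I) = 4·I/(4·p_1 + p_2), q_2* = I/(4·p_1 + p_2).
Here 4·8.75 + 13.05 = 48.05, giving q_1* = 4.4953.

q_1* = 4.4953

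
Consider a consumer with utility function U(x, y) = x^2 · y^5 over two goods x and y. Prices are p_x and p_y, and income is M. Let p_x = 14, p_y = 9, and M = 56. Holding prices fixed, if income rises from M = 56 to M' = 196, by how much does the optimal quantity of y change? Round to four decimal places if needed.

The MRS is (2/5)·y/x. Set MRS = p_x/p_y.
So 2·p_y·y = 5·p_x·x; combined with the budget, a share 2/7 of income goes to x.
Demand: x*(p_x,p_y,M) = 2/7·M/p_x and y* = 5/7·M/p_y.
At p_x=14, p_y=9, M=56: y* = 5/7·56/9 = 4.4444.
At M' = 196: y* = 15.5556. Change: 15.5556 − 4.4444 = 11.1111.

Δy* = 11.1111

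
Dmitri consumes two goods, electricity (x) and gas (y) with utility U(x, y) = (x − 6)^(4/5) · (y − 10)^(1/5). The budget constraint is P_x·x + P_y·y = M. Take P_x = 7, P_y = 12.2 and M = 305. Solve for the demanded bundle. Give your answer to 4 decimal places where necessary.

After buying the subsistence bundle (6, 10), a share 0.8 of the remaining income goes to x: x* = 6 + 0.8·(M − 6P_x − 10P_y)/P_x.
Discretionary income = 305 − 6·7 − 10·12.2 = 141; x* = 6 + 0.8·141/7 = 22.1143; y* = 10 + 0.2·141/12.2 = 12.3115.

x* = 22.1143, y* = 12.3115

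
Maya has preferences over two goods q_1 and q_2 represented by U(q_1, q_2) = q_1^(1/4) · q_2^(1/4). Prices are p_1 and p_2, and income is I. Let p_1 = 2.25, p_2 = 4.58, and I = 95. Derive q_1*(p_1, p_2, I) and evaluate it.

q_1* = 21.1111

MU_q_1/MU_q_2 = (0.25·q_2)/(0.25·q_1); tangency sets this equal to p_1/p_2.
Rearranging, p_2·q_2 = p_1·q_1. Substituting into the budget gives p_1·q_1·(1 + 1) = I.
Demand: q_1*(p_1,p_2,I) = 0.5·I/p_1 and q_2* = 0.5·I/p_2.
At p_1=2.25, p_2=4.58, I=95: q_1* = 0.5·95/2.25 = 21.1111.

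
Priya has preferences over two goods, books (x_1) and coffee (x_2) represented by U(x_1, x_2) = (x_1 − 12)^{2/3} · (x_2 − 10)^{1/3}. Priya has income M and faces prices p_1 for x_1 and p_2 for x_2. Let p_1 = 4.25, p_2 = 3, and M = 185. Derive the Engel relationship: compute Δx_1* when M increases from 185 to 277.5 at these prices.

Δx_1* = 14.5098

MRS = 2·(x_2−10)/(x_1−12). Tangency with p_1/p_2 gives x_2−10 = (1/2)·(p_1/p_2)·(x_1−12).
Substituting into the budget: x_1* = 12 + 2/3·(M − 12·p_1 − 10·p_2)/p_1, and x_2* = 10 + 1/3·(…)/p_2.
Discretionary income = 185 − 12·4.25 − 10·3 = 104; x_1* = 12 + 2/3·104/4.25 = 28.3137.
At M' = 277.5: x_1* = 42.8235. Change: 42.8235 − 28.3137 = 14.5098.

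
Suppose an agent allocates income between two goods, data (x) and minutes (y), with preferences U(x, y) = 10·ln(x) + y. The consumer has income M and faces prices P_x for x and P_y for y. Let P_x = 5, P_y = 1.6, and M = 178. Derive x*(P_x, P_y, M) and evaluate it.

At the given prices: x* = 10·1.6/5 = 3.2.

x* = 3.2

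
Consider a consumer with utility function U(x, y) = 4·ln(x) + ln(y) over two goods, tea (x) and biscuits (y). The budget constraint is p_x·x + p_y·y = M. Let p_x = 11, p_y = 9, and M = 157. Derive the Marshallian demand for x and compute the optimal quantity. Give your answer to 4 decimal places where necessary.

At p_x=11, p_y=9, M=157: x* = 0.8·157/11 = 11.4182.

x* = 11.4182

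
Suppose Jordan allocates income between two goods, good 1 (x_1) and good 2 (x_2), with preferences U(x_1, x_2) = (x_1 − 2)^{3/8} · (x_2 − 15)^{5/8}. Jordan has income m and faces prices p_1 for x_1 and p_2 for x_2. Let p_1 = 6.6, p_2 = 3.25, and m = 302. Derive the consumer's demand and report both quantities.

MRS = (3/5)·(x_2−15)/(x_1−2). Tangency with p_1/p_2 gives x_2−15 = (5/3)·(p_1/p_2)·(x_1−2).
Substituting into the budget: x_1* = 2 + 0.375·(m − 2·p_1 − 15·p_2)/p_1, and x_2* = 15 + 0.625·(…)/p_2.
Discretionary income = 302 − 2·6.6 − 15·3.25 = 240.05; x_1* = 2 + 0.375·240.05/6.6 = 15.6392; x_2* = 15 + 0.625·240.05/3.25 = 61.1635.

x_1* = 15.6392, x_2* = 61.1635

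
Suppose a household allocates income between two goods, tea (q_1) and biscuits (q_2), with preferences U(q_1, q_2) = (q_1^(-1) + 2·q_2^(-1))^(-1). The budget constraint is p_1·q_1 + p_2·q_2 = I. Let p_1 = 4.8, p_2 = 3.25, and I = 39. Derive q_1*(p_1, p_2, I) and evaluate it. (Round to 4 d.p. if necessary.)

q_1* = 3.7552

From the CES first-order condition, (1/2)·(q_2/q_1)^(2) = p_1/p_2.
Solve for the ratio: q_2/q_1 = [2·p_1/p_2]^(0.5).
With the ratio pinned down, the budget gives q_1* = I/(p_1 + p_2·(q_2/q_1)) and q_2* = (q_2/q_1)·q_1*.
Numerically q_2/q_1 = 1.718676, so q_1* = 39/(4.8 + 3.25·1.718676) = 3.7552.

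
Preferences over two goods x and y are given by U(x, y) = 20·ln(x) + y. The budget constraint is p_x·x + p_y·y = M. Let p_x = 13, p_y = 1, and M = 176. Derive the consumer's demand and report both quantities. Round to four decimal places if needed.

Set MRS = p_x/p_y: (20/x)/1 = p_x/p_y.
So x*(p_x,p_y) = 20·p_y/p_x, independent of income; and y* = (M − 20·p_y)/p_y.
At the given prices: x* = 20·1/13 = 1.5385, and y* = 156.

x* = 1.5385, y* = 156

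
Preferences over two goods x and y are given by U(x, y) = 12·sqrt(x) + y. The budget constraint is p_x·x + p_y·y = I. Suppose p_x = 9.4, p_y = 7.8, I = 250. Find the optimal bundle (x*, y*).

x* = 24.7877, y* = 2.1789

MU_x = 6/√x, MU_y = 1. Tangency: 6/√x = p_x/p_y.
Solve: √x = 6·p_y/p_x, so x*(p_x,p_y) = (6·p_y/p_x)², and y* = (I − p_x·x*)/p_y.
Plugging in: x* = (6·7.8/9.4)² = 24.7877, y* = 2.1789.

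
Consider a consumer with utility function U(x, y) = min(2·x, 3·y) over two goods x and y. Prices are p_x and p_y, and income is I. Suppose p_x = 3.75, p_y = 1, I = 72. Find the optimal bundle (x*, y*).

Here 3·3.75 + 2·1 = 13.25, giving x* = 16.3019 and y* = 10.8679.

x* = 16.3019, y* = 10.8679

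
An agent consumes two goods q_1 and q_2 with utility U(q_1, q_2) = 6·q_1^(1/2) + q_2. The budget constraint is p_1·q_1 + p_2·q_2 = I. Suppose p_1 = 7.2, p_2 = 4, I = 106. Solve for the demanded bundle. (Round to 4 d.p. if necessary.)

Set MRS = p_1/p_2: 3·q_1^(−1/2) = p_1/p_2.
Thus q_1* = (3·p_2/p_1)² — independent of I — with the rest of income spent on q_2.
Plugging in: q_1* = (3·4/7.2)² = 2.7778, q_2* = 21.5.

q_1* = 2.7778, q_2* = 21.5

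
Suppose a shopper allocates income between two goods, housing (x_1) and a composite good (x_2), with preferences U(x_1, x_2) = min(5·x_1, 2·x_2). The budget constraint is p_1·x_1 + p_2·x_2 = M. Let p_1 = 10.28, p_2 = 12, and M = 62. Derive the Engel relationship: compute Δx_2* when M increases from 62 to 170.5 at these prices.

Δx_2* = 6.7341

Leontief preferences: the optimum is at the kink where x_1/2 = x_2/5, i.e. x_2 = (5/2)·x_1.
Budget: p_1·x_1 + p_2·(5/2)·x_1 = M, so (2·p_1 + 5·p_2)·x_1 = 2·M.
Demand: x_1*(p_1,p_2,M) = 2·M/(2·p_1 + 5·p_2), x_2* = 5·M/(2·p_1 + 5·p_2).
Here 2·10.28 + 5·12 = 80.56, giving x_2* = 3.8481.
At M' = 170.5: x_2* = 10.5822. Change: 10.5822 − 3.8481 = 6.7341.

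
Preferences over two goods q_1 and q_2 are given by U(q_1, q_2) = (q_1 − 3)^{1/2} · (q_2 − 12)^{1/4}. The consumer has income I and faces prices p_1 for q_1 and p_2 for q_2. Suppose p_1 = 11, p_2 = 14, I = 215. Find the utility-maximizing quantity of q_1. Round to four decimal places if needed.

q_1* = 3.8485

Let q_1' = q_1−3, q_2' = q_2−12. MRS = 2·q_2'/q_1' = p_1/p_2.
After buying the subsistence bundle (3, 12), a share 2/3 of the remaining income goes to q_1: q_1* = 3 + 2/3·(I − 3p_1 − 12p_2)/p_1.
Discretionary income = 215 − 3·11 − 12·14 = 14; q_1* = 3 + 2/3·14/11 = 3.8485.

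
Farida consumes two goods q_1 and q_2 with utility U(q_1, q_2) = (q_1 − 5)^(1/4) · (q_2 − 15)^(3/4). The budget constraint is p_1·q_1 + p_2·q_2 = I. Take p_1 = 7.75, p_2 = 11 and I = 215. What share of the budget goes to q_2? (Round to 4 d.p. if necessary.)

share on q_2 = 0.8067

MRS = (1/3)·(q_2−15)/(q_1−5). Tangency with p_1/p_2 gives q_2−15 = 3·(p_1/p_2)·(q_1−5).
Substituting into the budget: q_1* = 5 + 0.25·(I − 5·p_1 − 15·p_2)/p_1, and q_2* = 15 + 0.75·(…)/p_2.
Discretionary income = 215 − 5·7.75 − 15·11 = 11.25; q_1* = 5 + 0.25·11.25/7.75 = 5.3629; q_2* = 15 + 0.75·11.25/11 = 15.767.
Expenditure on q_2: 11·15.767 = 173.4375; share = 0.8067.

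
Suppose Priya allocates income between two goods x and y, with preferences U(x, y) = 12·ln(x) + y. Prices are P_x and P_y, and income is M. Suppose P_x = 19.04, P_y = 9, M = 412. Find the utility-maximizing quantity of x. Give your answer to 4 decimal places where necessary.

x* = 5.6723

Set MRS = P_x/P_y: (12/x)/1 = P_x/P_y.
So x*(P_x,P_y) = 12·P_y/P_x, independent of income; and y* = (M − 12·P_y)/P_y.
At the given prices: x* = 12·9/19.04 = 5.6723.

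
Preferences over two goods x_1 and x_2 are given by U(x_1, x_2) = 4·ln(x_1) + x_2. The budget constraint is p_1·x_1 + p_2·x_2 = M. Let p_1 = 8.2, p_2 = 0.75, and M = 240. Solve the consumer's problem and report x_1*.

x_1* = 0.3659

MU_x_1 = 4/x_1, MU_x_2 = 1. Tangency: 4/x_1 = p_1/p_2.
So x_1*(p_1,p_2) = 4·p_2/p_1, independent of income; and x_2* = (M − 4·p_2)/p_2.
At the given prices: x_1* = 4·0.75/8.2 = 0.3659.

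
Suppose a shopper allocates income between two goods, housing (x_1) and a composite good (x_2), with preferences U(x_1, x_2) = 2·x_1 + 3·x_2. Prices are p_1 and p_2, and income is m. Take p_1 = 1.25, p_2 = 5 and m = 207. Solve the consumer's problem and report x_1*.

x_1* = 165.6

Perfect substitutes: compare marginal utility per dollar. 2/p_1 vs 3/p_2 → 1.6 vs 0.6.
x_1 gives more utility per dollar, so spend all income on x_1: x_1* = m/p_1, x_2* = 0.
Numerically: x_1* = 165.6, x_2* = 0.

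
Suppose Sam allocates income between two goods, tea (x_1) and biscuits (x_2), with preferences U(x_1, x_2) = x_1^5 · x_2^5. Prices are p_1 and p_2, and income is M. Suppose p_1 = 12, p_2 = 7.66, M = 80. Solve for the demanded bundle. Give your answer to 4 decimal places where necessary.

Demand: x_1*(p_1,p_2,M) = 0.5·M/p_1 and x_2* = 0.5·M/p_2.
At p_1=12, p_2=7.66, M=80: x_1* = 0.5·80/12 = 3.3333, x_2* = 5.2219.

x_1* = 3.3333, x_2* = 5.2219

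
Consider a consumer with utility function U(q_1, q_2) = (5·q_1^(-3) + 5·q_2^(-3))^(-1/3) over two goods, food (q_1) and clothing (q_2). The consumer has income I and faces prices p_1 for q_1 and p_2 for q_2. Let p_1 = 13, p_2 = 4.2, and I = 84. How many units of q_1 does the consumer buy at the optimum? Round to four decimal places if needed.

MRS = MU_q_1/MU_q_2 = (q_2/q_1)^(4). Set equal to p_1/p_2.
Hence q_2/q_1 = (p_1/p_2)^(1/(4)), i.e. raised to the 0.25 power.
Substitute q_2 = (q_2/q_1)·q_1 into the budget: q_1* = I/(p_1 + p_2·(q_2/q_1)).
Numerically q_2/q_1 = 1.326397, so q_1* = 84/(13 + 4.2·1.326397) = 4.5232.

q_1* = 4.5232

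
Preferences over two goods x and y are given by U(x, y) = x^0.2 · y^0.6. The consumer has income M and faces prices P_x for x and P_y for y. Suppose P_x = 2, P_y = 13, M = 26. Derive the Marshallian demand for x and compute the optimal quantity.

x* = 3.25

The MRS is (1/3)·y/x. Set MRS = P_x/P_y.
Rearranging, P_y·y = 3·P_x·x. Substituting into the budget gives P_x·x·(1 + 3) = M.
Demand: x*(P_x,P_y,M) = 0.25·M/P_x and y* = 0.75·M/P_y.
At P_x=2, P_y=13, M=26: x* = 0.25·26/2 = 3.25.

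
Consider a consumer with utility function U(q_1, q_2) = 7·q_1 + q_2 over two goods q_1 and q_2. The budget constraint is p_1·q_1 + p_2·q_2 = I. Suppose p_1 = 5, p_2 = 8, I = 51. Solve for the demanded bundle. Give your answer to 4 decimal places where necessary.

q_1* = 10.2, q_2* = 0

Linear utility — the consumer picks whichever good has higher MU/price: 7/5 = 1.4 vs 1/8 = 0.125.
q_1 gives more utility per dollar, so spend all income on q_1: q_1* = I/p_1, q_2* = 0.
Numerically: q_1* = 10.2, q_2* = 0.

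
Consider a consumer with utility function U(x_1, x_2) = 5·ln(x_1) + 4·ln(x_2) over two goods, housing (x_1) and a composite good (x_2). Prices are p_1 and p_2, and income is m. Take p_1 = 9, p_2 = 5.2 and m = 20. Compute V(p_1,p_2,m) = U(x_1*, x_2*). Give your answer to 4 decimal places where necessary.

MU_x_1/MU_x_2 = (5·x_2)/(4·x_1); tangency sets this equal to p_1/p_2.
So 5·p_2·x_2 = 4·p_1·x_1; combined with the budget, a share 5/9 of income goes to x_1.
Demand: x_1*(p_1,p_2,m) = 5/9·m/p_1 and x_2* = 4/9·m/p_2.
At p_1=9, p_2=5.2, m=20: x_1* = 5/9·20/9 = 1.2346, x_2* = 1.7094.
Utility at the optimum: U(1.2346, 1.7094) = 3.1982.

V = 3.1982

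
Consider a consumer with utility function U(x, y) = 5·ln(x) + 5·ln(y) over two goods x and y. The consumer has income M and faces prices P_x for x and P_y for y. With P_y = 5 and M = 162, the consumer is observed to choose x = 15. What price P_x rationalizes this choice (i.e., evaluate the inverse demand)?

P_x = 5.4

Tangency: MRS = y/x = P_x/P_y.
Rearranging, P_y·y = P_x·x. Substituting into the budget gives P_x·x·(1 + 1) = M.
Demand: x*(P_x,P_y,M) = 0.5·M/P_x and y* = 0.5·M/P_y.
Set x* = 15 in the demand function and solve for P_x: P_x = 5.4.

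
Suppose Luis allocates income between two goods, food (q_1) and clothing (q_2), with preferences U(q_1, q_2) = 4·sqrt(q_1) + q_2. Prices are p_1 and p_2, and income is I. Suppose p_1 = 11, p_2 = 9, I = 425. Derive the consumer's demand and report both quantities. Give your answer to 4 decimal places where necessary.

Set MRS = p_1/p_2: 2·q_1^(−1/2) = p_1/p_2.
Solve: √q_1 = 2·p_2/p_1, so q_1*(p_1,p_2) = (2·p_2/p_1)², and q_2* = (I − p_1·q_1*)/p_2.
Plugging in: q_1* = (2·9/11)² = 2.6777, q_2* = 43.9495.

q_1* = 2.6777, q_2* = 43.9495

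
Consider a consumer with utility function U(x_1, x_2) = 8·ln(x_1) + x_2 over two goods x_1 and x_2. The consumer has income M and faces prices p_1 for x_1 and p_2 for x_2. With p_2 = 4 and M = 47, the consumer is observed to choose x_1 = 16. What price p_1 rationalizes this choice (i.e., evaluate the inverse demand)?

p_1 = 2

MU_x_1 = 8/x_1, MU_x_2 = 1. Tangency: 8/x_1 = p_1/p_2.
So x_1*(p_1,p_2) = 8·p_2/p_1, independent of income; and x_2* = (M − 8·p_2)/p_2.
Set x_1* = 16 in the demand function and solve for p_1: p_1 = 2.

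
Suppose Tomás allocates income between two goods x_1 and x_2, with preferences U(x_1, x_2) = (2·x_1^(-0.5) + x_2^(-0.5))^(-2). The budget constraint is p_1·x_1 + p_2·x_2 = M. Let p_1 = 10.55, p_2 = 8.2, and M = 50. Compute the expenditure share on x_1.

share on x_1 = 0.6332

Substitute x_2 = (x_2/x_1)·x_1 into the budget: x_1* = M/(p_1 + p_2·(x_2/x_1)).
Numerically x_2/x_1 = 0.745199, so x_1* = 50/(10.55 + 8.2·0.745199) = 3.0011 and x_2* = 0.745199·3.0011 = 2.2364.
Expenditure on x_1: 10.55·3.0011 = 31.6615; share = 0.6332.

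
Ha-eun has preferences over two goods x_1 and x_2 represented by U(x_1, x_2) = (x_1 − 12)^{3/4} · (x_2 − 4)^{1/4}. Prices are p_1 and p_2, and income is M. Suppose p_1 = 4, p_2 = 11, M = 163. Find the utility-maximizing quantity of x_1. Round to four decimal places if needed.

x_1* = 25.3125

MRS = 3·(x_2−4)/(x_1−12). Tangency with p_1/p_2 gives x_2−4 = (1/3)·(p_1/p_2)·(x_1−12).
Substituting into the budget: x_1* = 12 + 0.75·(M − 12·p_1 − 4·p_2)/p_1, and x_2* = 4 + 0.25·(…)/p_2.
Discretionary income = 163 − 12·4 − 4·11 = 71; x_1* = 12 + 0.75·71/4 = 25.3125.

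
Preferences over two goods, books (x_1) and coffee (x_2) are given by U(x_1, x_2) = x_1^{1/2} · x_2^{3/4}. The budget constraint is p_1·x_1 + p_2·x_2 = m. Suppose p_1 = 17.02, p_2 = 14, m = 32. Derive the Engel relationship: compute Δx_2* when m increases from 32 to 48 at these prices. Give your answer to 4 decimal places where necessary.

Tangency: MRS = (2/3)·x_2/x_1 = p_1/p_2.
So 0.5·p_2·x_2 = 0.75·p_1·x_1; combined with the budget, a share 0.4 of income goes to x_1.
Demand: x_1*(p_1,p_2,m) = 0.4·m/p_1 and x_2* = 0.6·m/p_2.
At p_1=17.02, p_2=14, m=32: x_2* = 0.6·32/14 = 1.3714.
At m' = 48: x_2* = 2.0571. Change: 2.0571 − 1.3714 = 0.6857.

Δx_2* = 0.6857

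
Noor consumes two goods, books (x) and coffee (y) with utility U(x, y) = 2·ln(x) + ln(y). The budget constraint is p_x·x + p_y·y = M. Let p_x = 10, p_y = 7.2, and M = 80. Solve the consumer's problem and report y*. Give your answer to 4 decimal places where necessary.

The MRS is 2·y/x. Set MRS = p_x/p_y.
Rearranging, p_y·y = (1/2)·p_x·x. Substituting into the budget gives p_x·x·(1 + (1/2)) = M.
Demand: x*(p_x,p_y,M) = 2/3·M/p_x and y* = 1/3·M/p_y.
At p_x=10, p_y=7.2, M=80: y* = 1/3·80/7.2 = 3.7037.

y* = 3.7037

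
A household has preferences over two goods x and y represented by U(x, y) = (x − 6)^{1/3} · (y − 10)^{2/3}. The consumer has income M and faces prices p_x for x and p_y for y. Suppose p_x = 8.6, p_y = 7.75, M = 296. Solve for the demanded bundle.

MRS = (1/2)·(y−10)/(x−6). Tangency with p_x/p_y gives y−10 = 2·(p_x/p_y)·(x−6).
After buying the subsistence bundle (6, 10), a share 1/3 of the remaining income goes to x: x* = 6 + 1/3·(M − 6p_x − 10p_y)/p_x.
Discretionary income = 296 − 6·8.6 − 10·7.75 = 166.9; x* = 6 + 1/3·166.9/8.6 = 12.469; y* = 10 + 2/3·166.9/7.75 = 24.357.

x* = 12.469, y* = 24.357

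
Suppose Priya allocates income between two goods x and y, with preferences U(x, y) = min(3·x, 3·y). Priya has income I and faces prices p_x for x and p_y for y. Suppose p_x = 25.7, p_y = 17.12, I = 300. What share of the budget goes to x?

share on x = 0.6002

Leontief preferences: the optimum is at the kink where x/3 = y/3, i.e. y = x.
Budget: p_x·x + p_y·x = I, so (3·p_x + 3·p_y)·x = 3·I.
Demand: x*(p_x,p_y,I) = 3·I/(3·p_x + 3·p_y), y* = 3·I/(3·p_x + 3·p_y).
Here 3·25.7 + 3·17.12 = 128.46, giving x* = 7.0061 and y* = 7.0061.
Expenditure on x: 25.7·7.0061 = 180.056; share = 0.6002.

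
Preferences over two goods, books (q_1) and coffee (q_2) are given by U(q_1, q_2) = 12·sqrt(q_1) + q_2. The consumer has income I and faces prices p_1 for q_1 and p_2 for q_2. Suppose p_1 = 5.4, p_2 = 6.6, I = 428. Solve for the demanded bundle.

q_1* = 53.7778, q_2* = 20.8485

Set MRS = p_1/p_2: 6·q_1^(−1/2) = p_1/p_2.
Thus q_1* = (6·p_2/p_1)² — independent of I — with the rest of income spent on q_2.
Plugging in: q_1* = (6·6.6/5.4)² = 53.7778, q_2* = 20.8485.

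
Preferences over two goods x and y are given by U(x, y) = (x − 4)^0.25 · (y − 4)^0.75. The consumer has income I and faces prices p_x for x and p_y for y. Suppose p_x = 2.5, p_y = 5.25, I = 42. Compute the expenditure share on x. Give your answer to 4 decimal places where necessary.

This is Cobb-Douglas in (x−4, y−4): tangency gives 0.25·p_y·(y−4) = 0.75·p_x·(x−4).
Substituting into the budget: x* = 4 + 0.25·(I − 4·p_x − 4·p_y)/p_x, and y* = 4 + 0.75·(…)/p_y.
Discretionary income = 42 − 4·2.5 − 4·5.25 = 11; x* = 4 + 0.25·11/2.5 = 5.1; y* = 4 + 0.75·11/5.25 = 5.5714.
Expenditure on x: 2.5·5.1 = 12.75; share = 0.3036.

share on x = 0.3036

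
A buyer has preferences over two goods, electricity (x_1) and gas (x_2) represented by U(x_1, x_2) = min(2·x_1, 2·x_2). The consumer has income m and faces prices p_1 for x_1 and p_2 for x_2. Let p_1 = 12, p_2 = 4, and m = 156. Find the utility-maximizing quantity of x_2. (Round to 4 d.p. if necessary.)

x_2* = 9.75

With perfect complements, no substitution: consume in ratio x_1:x_2 = 2:2.
Budget: p_1·x_1 + p_2·x_1 = m, so (2·p_1 + 2·p_2)·x_1 = 2·m.
Demand: x_1*(p_1,p_2,m) = 2·m/(2·p_1 + 2·p_2), x_2* = 2·m/(2·p_1 + 2·p_2).
Here 2·12 + 2·4 = 32, giving x_2* = 9.75.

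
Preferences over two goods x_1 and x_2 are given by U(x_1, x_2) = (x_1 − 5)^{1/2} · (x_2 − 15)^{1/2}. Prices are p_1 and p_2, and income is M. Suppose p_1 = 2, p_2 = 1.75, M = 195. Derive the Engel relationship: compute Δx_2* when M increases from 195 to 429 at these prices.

Δx_2* = 66.8571

Substituting into the budget: x_1* = 5 + 0.5·(M − 5·p_1 − 15·p_2)/p_1, and x_2* = 15 + 0.5·(…)/p_2.
Discretionary income = 195 − 5·2 − 15·1.75 = 158.75; x_2* = 15 + 0.5·158.75/1.75 = 60.3571.
At M' = 429: x_2* = 127.2143. Change: 127.2143 − 60.3571 = 66.8571.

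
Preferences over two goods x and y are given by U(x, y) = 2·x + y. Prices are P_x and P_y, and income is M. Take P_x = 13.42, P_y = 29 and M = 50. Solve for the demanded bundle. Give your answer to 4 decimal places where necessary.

x* = 3.7258, y* = 0

Perfect substitutes: compare marginal utility per dollar. 2/P_x vs 1/P_y → 0.149 vs 0.0345.
x gives more utility per dollar, so spend all income on x: x* = M/P_x, y* = 0.
Numerically: x* = 3.7258, y* = 0.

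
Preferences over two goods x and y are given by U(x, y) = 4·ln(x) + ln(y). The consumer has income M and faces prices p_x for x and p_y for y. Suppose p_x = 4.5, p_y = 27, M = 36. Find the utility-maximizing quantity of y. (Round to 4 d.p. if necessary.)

y* = 0.2667

MU_x/MU_y = (4·y)/(x); tangency sets this equal to p_x/p_y.
Rearranging, p_y·y = (1/4)·p_x·x. Substituting into the budget gives p_x·x·(1 + (1/4)) = M.
Demand: x*(p_x,p_y,M) = 0.8·M/p_x and y* = 0.2·M/p_y.
At p_x=4.5, p_y=27, M=36: y* = 0.2·36/27 = 0.2667.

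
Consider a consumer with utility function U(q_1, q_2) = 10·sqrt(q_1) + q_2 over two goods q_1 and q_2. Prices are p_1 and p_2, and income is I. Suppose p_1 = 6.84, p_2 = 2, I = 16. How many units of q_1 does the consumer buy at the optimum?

q_1* = 2.1374

Utility is quasi-linear in q_2; the FOC for q_1 is 5/√q_1 = p_1/p_2.
Thus q_1* = (5·p_2/p_1)² — independent of I — with the rest of income spent on q_2.
Plugging in: q_1* = (5·2/6.84)² = 2.1374.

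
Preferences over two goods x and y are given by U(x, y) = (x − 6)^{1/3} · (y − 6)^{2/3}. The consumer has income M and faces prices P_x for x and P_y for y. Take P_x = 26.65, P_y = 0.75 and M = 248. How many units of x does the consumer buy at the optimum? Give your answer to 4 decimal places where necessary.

MRS = (1/2)·(y−6)/(x−6). Tangency with P_x/P_y gives y−6 = 2·(P_x/P_y)·(x−6).
After buying the subsistence bundle (6, 6), a share 1/3 of the remaining income goes to x: x* = 6 + 1/3·(M − 6P_x − 6P_y)/P_x.
Discretionary income = 248 − 6·26.65 − 6·0.75 = 83.6; x* = 6 + 1/3·83.6/26.65 = 7.0457.

x* = 7.0457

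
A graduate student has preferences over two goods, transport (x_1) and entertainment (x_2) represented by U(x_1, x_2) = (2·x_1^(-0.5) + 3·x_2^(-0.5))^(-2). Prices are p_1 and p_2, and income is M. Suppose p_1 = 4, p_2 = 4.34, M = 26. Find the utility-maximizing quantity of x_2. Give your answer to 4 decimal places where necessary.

x_2* = 3.4377

From the CES first-order condition, (2/3)·(x_2/x_1)^(1.5) = p_1/p_2.
Solve for the ratio: x_2/x_1 = [(3/2)·p_1/p_2]^(2/3).
With the ratio pinned down, the budget gives x_1* = M/(p_1 + p_2·(x_2/x_1)) and x_2* = (x_2/x_1)·x_1*.
Numerically x_2/x_1 = 1.241007, so x_1* = 26/(4 + 4.34·1.241007) = 2.7701 and x_2* = 1.241007·2.7701 = 3.4377.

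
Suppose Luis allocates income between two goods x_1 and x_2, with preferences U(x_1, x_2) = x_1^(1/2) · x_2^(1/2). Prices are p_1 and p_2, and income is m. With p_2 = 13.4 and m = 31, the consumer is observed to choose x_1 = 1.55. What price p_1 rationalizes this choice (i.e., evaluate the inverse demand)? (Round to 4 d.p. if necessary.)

p_1 = 10

Tangency: MRS = x_2/x_1 = p_1/p_2.
So 0.5·p_2·x_2 = 0.5·p_1·x_1; combined with the budget, a share 0.5 of income goes to x_1.
Demand: x_1*(p_1,p_2,m) = 0.5·m/p_1 and x_2* = 0.5·m/p_2.
Set x_1* = 1.55 in the demand function and solve for p_1: p_1 = 10.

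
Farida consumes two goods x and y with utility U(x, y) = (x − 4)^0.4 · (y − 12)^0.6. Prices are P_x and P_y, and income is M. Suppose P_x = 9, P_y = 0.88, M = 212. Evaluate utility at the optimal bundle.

V = 37.8415

Substituting into the budget: x* = 4 + 0.4·(M − 4·P_x − 12·P_y)/P_x, and y* = 12 + 0.6·(…)/P_y.
Discretionary income = 212 − 4·9 − 12·0.88 = 165.44; x* = 4 + 0.4·165.44/9 = 11.3529; y* = 12 + 0.6·165.44/0.88 = 124.8.
Utility at the optimum: U(11.3529, 124.8) = 37.8415.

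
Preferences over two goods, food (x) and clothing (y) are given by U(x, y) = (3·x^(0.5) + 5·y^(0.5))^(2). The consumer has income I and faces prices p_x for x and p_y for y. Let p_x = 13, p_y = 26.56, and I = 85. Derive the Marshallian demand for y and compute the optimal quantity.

y* = 1.844

With the ratio pinned down, the budget gives x* = I/(p_x + p_y·(y/x)) and y* = (y/x)·x*.
Numerically y/x = 0.665469, so x* = 85/(13 + 26.56·0.665469) = 2.771 and y* = 0.665469·2.771 = 1.844.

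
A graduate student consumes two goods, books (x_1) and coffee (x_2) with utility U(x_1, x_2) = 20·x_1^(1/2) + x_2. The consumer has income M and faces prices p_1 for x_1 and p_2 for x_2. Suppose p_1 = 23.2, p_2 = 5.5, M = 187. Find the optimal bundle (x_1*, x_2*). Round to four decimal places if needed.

Utility is quasi-linear in x_2; the FOC for x_1 is 10/√x_1 = p_1/p_2.
Solve: √x_1 = 10·p_2/p_1, so x_1*(p_1,p_2) = (10·p_2/p_1)², and x_2* = (M − p_1·x_1*)/p_2.
Plugging in: x_1* = (10·5.5/23.2)² = 5.6202, x_2* = 10.2931.

x_1* = 5.6202, x_2* = 10.2931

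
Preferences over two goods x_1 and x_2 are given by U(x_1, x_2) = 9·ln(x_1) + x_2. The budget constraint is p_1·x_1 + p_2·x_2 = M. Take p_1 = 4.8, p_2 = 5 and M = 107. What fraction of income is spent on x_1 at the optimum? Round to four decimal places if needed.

Set MRS = p_1/p_2: (9/x_1)/1 = p_1/p_2.
So x_1*(p_1,p_2) = 9·p_2/p_1, independent of income; and x_2* = (M − 9·p_2)/p_2.
At the given prices: x_1* = 9·5/4.8 = 9.375, and x_2* = 12.4.
Expenditure on x_1: 4.8·9.375 = 45; share = 0.4206.

share on x_1 = 0.4206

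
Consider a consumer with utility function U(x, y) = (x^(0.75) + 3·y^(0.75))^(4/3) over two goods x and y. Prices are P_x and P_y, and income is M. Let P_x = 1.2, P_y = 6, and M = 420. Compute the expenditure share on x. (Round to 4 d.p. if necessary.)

Substitute y = (y/x)·x into the budget: x* = M/(P_x + P_y·(y/x)).
Numerically y/x = 0.1296, so x* = 420/(1.2 + 6·0.1296) = 212.3786 and y* = 0.1296·212.3786 = 27.5243.
Expenditure on x: 1.2·212.3786 = 254.8544; share = 0.6068.

share on x = 0.6068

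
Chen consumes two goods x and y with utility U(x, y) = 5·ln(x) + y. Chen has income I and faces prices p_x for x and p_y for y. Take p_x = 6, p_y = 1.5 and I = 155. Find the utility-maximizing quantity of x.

x* = 1.25

Set MRS = p_x/p_y: (5/x)/1 = p_x/p_y.
So x*(p_x,p_y) = 5·p_y/p_x, independent of income; and y* = (I − 5·p_y)/p_y.
At the given prices: x* = 5·1.5/6 = 1.25.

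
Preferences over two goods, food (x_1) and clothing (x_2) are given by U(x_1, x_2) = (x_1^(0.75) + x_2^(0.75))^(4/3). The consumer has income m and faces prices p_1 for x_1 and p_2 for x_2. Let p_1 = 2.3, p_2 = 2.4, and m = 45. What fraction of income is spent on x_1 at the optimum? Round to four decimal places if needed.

share on x_1 = 0.5319

MU_x_1 ∝ x_1^(-0.25), MU_x_2 ∝ x_2^(-0.25), so MRS = (x_2/x_1)^(0.25) = p_1/p_2.
Solve for the ratio: x_2/x_1 = [p_1/p_2]^(4).
With the ratio pinned down, the budget gives x_1* = m/(p_1 + p_2·(x_2/x_1)) and x_2* = (x_2/x_1)·x_1*.
Numerically x_2/x_1 = 0.843464, so x_1* = 45/(2.3 + 2.4·0.843464) = 10.4063 and x_2* = 0.843464·10.4063 = 8.7773.
Expenditure on x_1: 2.3·10.4063 = 23.9344; share = 0.5319.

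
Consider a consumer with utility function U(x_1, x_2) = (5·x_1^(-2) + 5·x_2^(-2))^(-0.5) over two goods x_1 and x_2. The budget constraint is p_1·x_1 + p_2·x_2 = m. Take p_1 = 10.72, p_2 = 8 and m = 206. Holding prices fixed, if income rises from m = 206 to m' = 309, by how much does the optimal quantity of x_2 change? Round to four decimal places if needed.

MRS = MU_x_1/MU_x_2 = (x_2/x_1)^(3). Set equal to p_1/p_2.
Hence x_2/x_1 = (p_1/p_2)^(1/(3)), i.e. raised to the 1/3 power.
With the ratio pinned down, the budget gives x_1* = m/(p_1 + p_2·(x_2/x_1)) and x_2* = (x_2/x_1)·x_1*.
Numerically x_2/x_1 = 1.102474, so x_1* = 206/(10.72 + 8·1.102474) = 10.5426 and x_2* = 1.102474·10.5426 = 11.6229.
At m' = 309: x_2* = 17.4344. Change: 17.4344 − 11.6229 = 5.8115.

Δx_2* = 5.8115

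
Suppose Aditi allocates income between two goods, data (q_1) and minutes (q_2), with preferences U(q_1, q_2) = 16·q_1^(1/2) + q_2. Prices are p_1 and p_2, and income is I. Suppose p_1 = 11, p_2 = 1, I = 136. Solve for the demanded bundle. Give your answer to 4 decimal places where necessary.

Set MRS = p_1/p_2: 8·q_1^(−1/2) = p_1/p_2.
Thus q_1* = (8·p_2/p_1)² — independent of I — with the rest of income spent on q_2.
Plugging in: q_1* = (8·1/11)² = 0.5289, q_2* = 130.1818.

q_1* = 0.5289, q_2* = 130.1818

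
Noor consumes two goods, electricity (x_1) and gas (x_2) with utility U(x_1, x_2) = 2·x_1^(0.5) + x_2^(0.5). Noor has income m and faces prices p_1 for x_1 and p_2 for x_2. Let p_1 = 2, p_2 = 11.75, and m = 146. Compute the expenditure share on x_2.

share on x_2 = 0.0408

MRS = MU_x_1/MU_x_2 = 2·(x_2/x_1)^(0.5). Set equal to p_1/p_2.
Hence x_2/x_1 = ((1/2)·p_1/p_2)^(1/(0.5)), i.e. raised to the 2 power.
With the ratio pinned down, the budget gives x_1* = m/(p_1 + p_2·(x_2/x_1)) and x_2* = (x_2/x_1)·x_1*.
Numerically x_2/x_1 = 0.007243, so x_1* = 146/(2 + 11.75·0.007243) = 70.0204 and x_2* = 0.007243·70.0204 = 0.5072.
Expenditure on x_2: 11.75·0.5072 = 5.9592; share = 0.0408.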